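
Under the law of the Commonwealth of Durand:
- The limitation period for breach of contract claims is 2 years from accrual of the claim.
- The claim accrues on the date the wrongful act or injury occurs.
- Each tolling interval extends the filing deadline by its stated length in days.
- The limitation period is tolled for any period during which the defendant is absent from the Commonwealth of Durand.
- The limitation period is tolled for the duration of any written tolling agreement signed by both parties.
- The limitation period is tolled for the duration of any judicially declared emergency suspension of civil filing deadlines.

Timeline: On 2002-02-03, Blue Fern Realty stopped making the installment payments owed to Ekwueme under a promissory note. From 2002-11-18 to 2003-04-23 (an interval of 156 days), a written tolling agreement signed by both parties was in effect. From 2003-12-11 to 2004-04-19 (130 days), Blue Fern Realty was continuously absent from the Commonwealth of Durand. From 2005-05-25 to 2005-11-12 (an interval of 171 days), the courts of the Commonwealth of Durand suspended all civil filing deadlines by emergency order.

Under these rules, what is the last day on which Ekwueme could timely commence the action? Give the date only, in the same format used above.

2004-11-15

The limitation period began to run on 2002-02-03.
The untolled deadline — 2 years after 2002-02-03 — is 2004-02-03.
Because the written tolling agreement ran from 2002-11-18 to 2003-04-23, the deadline is extended by 156 days to 2004-07-08.
Because the defendant's absence from the jurisdiction ran from 2003-12-11 to 2004-04-19, the deadline is extended by 130 days to 2004-11-15.
The emergency suspension of filing deadlines from 2005-05-25 to 2005-11-12 began after the period had already run on 2004-11-15, so it has no tolling effect.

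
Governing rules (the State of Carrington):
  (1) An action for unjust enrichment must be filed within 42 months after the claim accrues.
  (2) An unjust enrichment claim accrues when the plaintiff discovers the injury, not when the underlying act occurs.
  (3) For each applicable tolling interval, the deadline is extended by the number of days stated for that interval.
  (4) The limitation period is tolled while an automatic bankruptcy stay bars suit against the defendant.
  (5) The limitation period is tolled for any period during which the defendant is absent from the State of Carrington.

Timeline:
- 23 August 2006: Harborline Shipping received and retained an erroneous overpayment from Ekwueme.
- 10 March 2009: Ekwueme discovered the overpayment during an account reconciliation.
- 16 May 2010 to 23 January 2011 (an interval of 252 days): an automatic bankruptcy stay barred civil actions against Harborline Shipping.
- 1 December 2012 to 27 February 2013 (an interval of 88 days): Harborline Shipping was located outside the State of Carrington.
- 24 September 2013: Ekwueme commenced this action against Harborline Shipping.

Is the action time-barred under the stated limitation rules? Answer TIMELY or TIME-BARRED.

The claim did not accrue until Ekwueme discovered the injury on 10 March 2009; the 23 August 2006 act date does not start the clock under the stated rule.
Adding the 42 months base period to 10 March 2009 gives a deadline of 10 September 2012, before any tolling.
The automatic bankruptcy stay from 16 May 2010 to 23 January 2011 tolled the period for 252 days, extending the deadline to 20 May 2013.
Because the defendant's absence from the jurisdiction ran from 1 December 2012 to 27 February 2013, the deadline is extended by 88 days to 16 August 2013.
Ekwueme filed on 24 September 2013, after the 16 August 2013 deadline, so the action is time-barred.

TIME-BARRED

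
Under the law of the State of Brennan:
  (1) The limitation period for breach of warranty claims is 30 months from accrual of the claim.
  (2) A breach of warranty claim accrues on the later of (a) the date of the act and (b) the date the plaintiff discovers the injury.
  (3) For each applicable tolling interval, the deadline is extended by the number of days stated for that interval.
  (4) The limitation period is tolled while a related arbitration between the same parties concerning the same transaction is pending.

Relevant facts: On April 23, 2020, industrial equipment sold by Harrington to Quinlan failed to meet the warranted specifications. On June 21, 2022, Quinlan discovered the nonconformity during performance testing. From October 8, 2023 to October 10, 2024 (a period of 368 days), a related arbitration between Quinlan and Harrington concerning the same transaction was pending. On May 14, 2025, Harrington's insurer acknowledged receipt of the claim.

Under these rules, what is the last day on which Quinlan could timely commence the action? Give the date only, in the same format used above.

December 24, 2025

The claim accrued on June 21, 2022 — the later of the April 23, 2020 act and the June 21, 2022 discovery.
Adding the 30 months base period to June 21, 2022 gives a deadline of December 21, 2024, before any tolling.
The period was tolled for 368 days by the pending related arbitration (October 8, 2023 to October 10, 2024), pushing the deadline to December 24, 2025.
None of the other events listed affects the running of the period under the stated rules.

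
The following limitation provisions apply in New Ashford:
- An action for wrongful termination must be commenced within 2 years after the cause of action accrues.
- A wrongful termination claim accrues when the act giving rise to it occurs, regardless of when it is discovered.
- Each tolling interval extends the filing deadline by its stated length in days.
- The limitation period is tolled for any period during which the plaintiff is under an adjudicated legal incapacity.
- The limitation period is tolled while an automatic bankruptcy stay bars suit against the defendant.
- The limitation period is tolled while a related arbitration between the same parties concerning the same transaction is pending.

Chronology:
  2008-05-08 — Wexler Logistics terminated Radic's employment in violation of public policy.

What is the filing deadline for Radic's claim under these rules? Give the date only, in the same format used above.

The limitation period began to run on 2008-05-08.
The untolled deadline — 2 years after 2008-05-08 — is 2010-05-08.

2010-05-08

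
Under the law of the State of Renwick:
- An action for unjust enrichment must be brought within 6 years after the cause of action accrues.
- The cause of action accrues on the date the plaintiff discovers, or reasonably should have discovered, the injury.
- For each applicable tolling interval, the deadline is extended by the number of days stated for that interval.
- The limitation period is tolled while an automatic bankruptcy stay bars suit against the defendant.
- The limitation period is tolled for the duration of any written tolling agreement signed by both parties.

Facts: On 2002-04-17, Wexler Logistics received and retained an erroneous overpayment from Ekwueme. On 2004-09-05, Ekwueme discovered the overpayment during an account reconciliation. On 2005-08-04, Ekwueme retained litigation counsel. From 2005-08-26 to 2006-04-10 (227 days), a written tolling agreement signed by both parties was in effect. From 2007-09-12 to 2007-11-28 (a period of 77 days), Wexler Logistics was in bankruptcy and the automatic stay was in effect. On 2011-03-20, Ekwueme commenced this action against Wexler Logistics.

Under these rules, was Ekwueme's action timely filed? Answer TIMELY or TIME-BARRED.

Under the discovery rule, the claim accrued on 2004-09-05, when Ekwueme discovered the injury — not on the 2002-04-17 date of the underlying act.
Adding the 6 years base period to 2004-09-05 gives a deadline of 2010-09-05, before any tolling.
Because the written tolling agreement ran from 2005-08-26 to 2006-04-10, the deadline is extended by 227 days to 2011-04-20.
The automatic bankruptcy stay from 2007-09-12 to 2007-11-28 tolled the period for 77 days, extending the deadline to 2011-07-06.
None of the other events listed affects the running of the period under the stated rules.
Filing on 2011-03-20 beat the 2011-07-06 deadline — the action is timely.

TIMELY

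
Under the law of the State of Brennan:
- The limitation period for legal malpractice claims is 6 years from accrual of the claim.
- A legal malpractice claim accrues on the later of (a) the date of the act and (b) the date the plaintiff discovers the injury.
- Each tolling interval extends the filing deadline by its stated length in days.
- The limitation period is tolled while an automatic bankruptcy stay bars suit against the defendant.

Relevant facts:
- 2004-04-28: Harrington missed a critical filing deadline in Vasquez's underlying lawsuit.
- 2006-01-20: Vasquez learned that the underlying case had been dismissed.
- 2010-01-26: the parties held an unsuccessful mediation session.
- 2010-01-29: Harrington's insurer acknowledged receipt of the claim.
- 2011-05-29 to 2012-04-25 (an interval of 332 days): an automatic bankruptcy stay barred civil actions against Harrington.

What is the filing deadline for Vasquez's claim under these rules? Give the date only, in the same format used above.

2012-12-17

Taking the later of the act (2004-04-28) and discovery (2006-01-20), the claim accrued on 2006-01-20.
6 years from 2006-01-20 is 2012-01-20.
The automatic bankruptcy stay from 2011-05-29 to 2012-04-25 tolled the period for 332 days, extending the deadline to 2012-12-17.
Nothing else in the chronology tolls or restarts the period.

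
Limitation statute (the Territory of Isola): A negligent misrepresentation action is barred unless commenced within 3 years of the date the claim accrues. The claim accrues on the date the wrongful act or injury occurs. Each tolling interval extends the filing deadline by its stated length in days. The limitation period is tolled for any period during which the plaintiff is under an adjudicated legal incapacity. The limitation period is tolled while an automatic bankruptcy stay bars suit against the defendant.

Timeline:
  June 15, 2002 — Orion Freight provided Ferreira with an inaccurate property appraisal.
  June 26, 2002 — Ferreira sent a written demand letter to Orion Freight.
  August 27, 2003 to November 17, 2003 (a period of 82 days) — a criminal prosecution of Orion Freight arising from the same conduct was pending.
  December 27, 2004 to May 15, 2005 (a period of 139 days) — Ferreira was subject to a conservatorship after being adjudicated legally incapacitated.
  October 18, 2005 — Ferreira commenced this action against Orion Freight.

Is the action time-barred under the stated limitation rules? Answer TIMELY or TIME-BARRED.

TIMELY

The limitation period began to run on June 15, 2002.
3 years from June 15, 2002 is June 15, 2005.
The period was tolled for 139 days by the plaintiff's legal incapacity (December 27, 2004 to May 15, 2005), pushing the deadline to November 1, 2005.
No stated provision tolls the period for a criminal prosecution, so the interval from August 27, 2003 to November 17, 2003 has no effect on the deadline.
The other events in the timeline have no effect on the limitation period under the stated rules.
Ferreira filed on October 18, 2005, before the November 1, 2005 deadline, so the action is timely.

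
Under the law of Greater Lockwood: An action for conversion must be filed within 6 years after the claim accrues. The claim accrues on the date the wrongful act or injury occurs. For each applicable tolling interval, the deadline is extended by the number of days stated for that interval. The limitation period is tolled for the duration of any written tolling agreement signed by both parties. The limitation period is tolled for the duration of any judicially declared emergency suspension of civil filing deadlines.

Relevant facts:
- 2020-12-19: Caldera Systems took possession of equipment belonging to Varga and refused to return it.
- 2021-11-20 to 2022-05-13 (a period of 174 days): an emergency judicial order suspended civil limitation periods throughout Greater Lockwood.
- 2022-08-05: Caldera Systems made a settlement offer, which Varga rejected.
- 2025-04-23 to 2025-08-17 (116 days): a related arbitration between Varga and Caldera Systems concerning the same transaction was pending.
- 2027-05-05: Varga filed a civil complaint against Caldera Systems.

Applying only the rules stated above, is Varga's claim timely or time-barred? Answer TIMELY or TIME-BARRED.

TIMELY

The claim accrued on 2020-12-19, when the wrongful act occurred.
Adding the 6 years base period to 2020-12-19 gives a deadline of 2026-12-19, before any tolling.
The period was tolled for 174 days by the emergency suspension of filing deadlines (2021-11-20 to 2022-05-13), pushing the deadline to 2027-06-11.
Although a pending arbitration ran from 2025-04-23 to 2025-08-17, the stated rules do not make that a tolling event, so it is disregarded.
None of the other events listed affects the running of the period under the stated rules.
The 2027-05-05 filing precedes the 2027-06-11 deadline; the claim is timely.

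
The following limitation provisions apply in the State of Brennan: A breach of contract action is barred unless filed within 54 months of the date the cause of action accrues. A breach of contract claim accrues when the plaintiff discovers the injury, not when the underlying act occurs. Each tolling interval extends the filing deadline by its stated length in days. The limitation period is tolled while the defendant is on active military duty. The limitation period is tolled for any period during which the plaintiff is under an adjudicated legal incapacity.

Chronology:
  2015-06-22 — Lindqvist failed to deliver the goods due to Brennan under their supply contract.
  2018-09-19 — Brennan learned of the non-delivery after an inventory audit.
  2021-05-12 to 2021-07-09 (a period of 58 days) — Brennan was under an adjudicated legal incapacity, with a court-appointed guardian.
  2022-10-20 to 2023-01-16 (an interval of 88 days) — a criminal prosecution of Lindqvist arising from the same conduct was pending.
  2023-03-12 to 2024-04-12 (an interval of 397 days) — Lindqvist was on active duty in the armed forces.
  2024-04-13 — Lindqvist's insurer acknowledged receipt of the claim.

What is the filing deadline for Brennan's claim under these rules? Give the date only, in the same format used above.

Under the discovery rule, the claim accrued on 2018-09-19, when Brennan discovered the injury — not on the 2015-06-22 date of the underlying act.
Adding the 54 months base period to 2018-09-19 gives a deadline of 2023-03-19, before any tolling.
The plaintiff's legal incapacity from 2021-05-12 to 2021-07-09 tolled the period for 58 days, extending the deadline to 2023-05-16.
Because the defendant's active military service ran from 2023-03-12 to 2024-04-12, the deadline is extended by 397 days to 2024-06-16.
No stated provision tolls the period for a criminal prosecution, so the interval from 2022-10-20 to 2023-01-16 has no effect on the deadline.
None of the other events listed affects the running of the period under the stated rules.

2024-06-16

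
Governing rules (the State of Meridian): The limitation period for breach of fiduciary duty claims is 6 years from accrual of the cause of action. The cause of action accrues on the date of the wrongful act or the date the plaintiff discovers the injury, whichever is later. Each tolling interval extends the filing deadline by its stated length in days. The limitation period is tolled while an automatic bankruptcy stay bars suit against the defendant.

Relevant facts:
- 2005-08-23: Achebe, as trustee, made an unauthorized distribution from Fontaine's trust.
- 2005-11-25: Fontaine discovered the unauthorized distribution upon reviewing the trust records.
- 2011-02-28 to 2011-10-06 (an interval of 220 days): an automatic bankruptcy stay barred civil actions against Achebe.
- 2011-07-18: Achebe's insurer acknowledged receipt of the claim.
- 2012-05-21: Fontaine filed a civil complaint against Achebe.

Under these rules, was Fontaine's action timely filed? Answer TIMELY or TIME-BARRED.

TIMELY

Because discovery on 2005-11-25 post-dates the 2005-08-23 act, accrual under the later-of rule falls on 2005-11-25.
Adding the 6 years base period to 2005-11-25 gives a deadline of 2011-11-25, before any tolling.
The automatic bankruptcy stay from 2011-02-28 to 2011-10-06 tolled the period for 220 days, extending the deadline to 2012-07-02.
None of the other events listed affects the running of the period under the stated rules.
Fontaine filed on 2012-05-21, before the 2012-07-02 deadline, so the action is timely.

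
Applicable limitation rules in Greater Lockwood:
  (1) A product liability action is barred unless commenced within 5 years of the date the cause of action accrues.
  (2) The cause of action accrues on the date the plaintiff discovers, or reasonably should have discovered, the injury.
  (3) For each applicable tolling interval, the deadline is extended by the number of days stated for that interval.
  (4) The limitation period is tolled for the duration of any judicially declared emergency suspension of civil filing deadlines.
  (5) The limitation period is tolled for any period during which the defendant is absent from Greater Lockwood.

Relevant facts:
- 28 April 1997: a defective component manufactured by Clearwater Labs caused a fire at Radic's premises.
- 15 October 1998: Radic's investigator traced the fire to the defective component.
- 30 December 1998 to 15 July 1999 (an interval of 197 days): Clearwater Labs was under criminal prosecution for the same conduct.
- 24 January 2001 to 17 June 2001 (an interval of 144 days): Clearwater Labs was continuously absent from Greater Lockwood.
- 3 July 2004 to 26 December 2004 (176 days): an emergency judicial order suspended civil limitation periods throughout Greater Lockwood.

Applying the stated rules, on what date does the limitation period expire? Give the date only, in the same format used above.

7 March 2004

The claim did not accrue until Radic discovered the injury on 15 October 1998; the 28 April 1997 act date does not start the clock under the stated rule.
The untolled deadline — 5 years after 15 October 1998 — is 15 October 2003.
The period was tolled for 144 days by the defendant's absence from the jurisdiction (24 January 2001 to 17 June 2001), pushing the deadline to 7 March 2004.
The emergency suspension of filing deadlines starting 3 July 2004 came too late — the period had run on 7 March 2004 — and so does not extend the deadline.
No stated provision tolls the period for a criminal prosecution, so the interval from 30 December 1998 to 15 July 1999 has no effect on the deadline.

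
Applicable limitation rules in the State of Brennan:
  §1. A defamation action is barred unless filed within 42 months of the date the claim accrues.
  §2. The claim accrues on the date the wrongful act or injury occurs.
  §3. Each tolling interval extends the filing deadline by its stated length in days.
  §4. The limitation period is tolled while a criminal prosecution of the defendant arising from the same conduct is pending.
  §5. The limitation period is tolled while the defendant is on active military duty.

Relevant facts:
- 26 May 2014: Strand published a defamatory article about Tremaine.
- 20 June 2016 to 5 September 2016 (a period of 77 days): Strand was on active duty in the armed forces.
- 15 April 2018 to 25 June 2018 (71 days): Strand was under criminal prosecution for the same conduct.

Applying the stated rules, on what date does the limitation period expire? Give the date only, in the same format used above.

The claim accrued on 26 May 2014, when the wrongful act occurred.
42 months from 26 May 2014 is 26 November 2017.
Because the defendant's active military service ran from 20 June 2016 to 5 September 2016, the deadline is extended by 77 days to 11 February 2018.
The pending criminal prosecution starting 15 April 2018 came too late — the period had run on 11 February 2018 — and so does not extend the deadline.

11 February 2018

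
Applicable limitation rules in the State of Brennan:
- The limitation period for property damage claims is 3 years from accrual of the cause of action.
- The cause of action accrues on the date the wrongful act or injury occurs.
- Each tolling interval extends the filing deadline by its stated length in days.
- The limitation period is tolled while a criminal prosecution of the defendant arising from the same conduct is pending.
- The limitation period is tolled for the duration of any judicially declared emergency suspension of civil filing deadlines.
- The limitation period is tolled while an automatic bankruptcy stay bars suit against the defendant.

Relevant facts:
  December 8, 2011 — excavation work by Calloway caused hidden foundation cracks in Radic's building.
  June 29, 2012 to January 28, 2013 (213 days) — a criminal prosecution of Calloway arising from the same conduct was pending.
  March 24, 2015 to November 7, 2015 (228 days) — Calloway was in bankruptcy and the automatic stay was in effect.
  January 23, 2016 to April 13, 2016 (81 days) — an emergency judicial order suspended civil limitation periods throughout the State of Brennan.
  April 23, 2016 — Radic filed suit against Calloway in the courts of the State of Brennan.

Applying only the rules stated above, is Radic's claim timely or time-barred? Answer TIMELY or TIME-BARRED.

The limitation period began to run on December 8, 2011.
Adding the 3 years base period to December 8, 2011 gives a deadline of December 8, 2014, before any tolling.
The period was tolled for 213 days by the pending criminal prosecution (June 29, 2012 to January 28, 2013), pushing the deadline to July 9, 2015.
Because the automatic bankruptcy stay ran from March 24, 2015 to November 7, 2015, the deadline is extended by 228 days to February 22, 2016.
The period was tolled for 81 days by the emergency suspension of filing deadlines (January 23, 2016 to April 13, 2016), pushing the deadline to May 13, 2016.
Radic filed on April 23, 2016, before the May 13, 2016 deadline, so the action is timely.

TIMELY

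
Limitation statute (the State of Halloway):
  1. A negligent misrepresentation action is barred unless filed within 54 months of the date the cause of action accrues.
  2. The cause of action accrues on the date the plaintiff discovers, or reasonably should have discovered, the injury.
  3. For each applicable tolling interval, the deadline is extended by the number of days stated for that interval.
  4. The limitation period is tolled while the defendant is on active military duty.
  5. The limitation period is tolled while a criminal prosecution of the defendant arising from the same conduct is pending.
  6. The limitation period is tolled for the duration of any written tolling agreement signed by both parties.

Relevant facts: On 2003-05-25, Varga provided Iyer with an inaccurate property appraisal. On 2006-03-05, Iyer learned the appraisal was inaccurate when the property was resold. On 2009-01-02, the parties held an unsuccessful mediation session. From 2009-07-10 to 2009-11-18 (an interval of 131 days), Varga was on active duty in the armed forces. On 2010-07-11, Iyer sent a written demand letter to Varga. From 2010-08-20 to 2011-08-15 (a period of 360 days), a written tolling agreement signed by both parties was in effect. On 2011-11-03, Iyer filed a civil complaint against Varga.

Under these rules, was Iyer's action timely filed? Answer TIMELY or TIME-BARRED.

TIMELY

Under the discovery rule, the claim accrued on 2006-03-05, when Iyer discovered the injury — not on the 2003-05-25 date of the underlying act.
The untolled deadline — 54 months after 2006-03-05 — is 2010-09-05.
The defendant's active military service from 2009-07-10 to 2009-11-18 tolled the period for 131 days, extending the deadline to 2011-01-14.
The period was tolled for 360 days by the written tolling agreement (2010-08-20 to 2011-08-15), pushing the deadline to 2012-01-09.
The other events in the timeline have no effect on the limitation period under the stated rules.
The 2011-11-03 filing precedes the 2012-01-09 deadline; the claim is timely.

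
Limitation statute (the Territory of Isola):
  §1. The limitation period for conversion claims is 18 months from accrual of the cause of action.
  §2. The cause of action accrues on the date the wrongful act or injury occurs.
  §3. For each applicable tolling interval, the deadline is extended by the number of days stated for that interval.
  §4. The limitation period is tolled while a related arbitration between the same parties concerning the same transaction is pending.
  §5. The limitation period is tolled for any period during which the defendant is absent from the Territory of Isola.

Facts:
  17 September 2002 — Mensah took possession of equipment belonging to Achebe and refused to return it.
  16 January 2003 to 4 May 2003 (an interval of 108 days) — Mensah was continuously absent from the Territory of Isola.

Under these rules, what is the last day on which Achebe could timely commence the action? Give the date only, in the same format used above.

The cause of action accrued on 17 September 2002, the date of the act.
Adding the 18 months base period to 17 September 2002 gives a deadline of 17 March 2004, before any tolling.
The defendant's absence from the jurisdiction from 16 January 2003 to 4 May 2003 tolled the period for 108 days, extending the deadline to 3 July 2004.

3 July 2004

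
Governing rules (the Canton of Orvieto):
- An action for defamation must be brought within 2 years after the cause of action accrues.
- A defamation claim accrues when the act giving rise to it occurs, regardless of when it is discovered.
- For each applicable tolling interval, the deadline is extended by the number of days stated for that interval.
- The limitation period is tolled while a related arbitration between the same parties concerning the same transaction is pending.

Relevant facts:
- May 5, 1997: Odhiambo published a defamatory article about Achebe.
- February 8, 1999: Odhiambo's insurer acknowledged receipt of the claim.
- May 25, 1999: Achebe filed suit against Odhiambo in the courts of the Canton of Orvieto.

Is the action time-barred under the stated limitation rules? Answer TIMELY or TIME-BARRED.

The claim accrued on May 5, 1997, when the wrongful act occurred.
The untolled deadline — 2 years after May 5, 1997 — is May 5, 1999.
Nothing else in the chronology tolls or restarts the period.
The May 25, 1999 filing falls after the May 5, 1999 deadline; the claim is time-barred.

TIME-BARRED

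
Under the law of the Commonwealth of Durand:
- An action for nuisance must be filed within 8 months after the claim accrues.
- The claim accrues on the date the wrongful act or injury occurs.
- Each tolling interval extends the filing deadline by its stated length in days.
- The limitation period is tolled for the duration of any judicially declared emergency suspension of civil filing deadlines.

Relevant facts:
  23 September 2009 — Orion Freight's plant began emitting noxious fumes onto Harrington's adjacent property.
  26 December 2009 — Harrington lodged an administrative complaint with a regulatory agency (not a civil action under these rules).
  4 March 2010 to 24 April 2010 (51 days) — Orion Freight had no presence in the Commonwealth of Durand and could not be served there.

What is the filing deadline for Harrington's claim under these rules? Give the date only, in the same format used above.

The limitation period began to run on 23 September 2009.
8 months from 23 September 2009 is 23 May 2010.
Although the defendant's absence ran from 4 March 2010 to 24 April 2010, the stated rules do not make that a tolling event, so it is disregarded.
None of the other events listed affects the running of the period under the stated rules.

23 May 2010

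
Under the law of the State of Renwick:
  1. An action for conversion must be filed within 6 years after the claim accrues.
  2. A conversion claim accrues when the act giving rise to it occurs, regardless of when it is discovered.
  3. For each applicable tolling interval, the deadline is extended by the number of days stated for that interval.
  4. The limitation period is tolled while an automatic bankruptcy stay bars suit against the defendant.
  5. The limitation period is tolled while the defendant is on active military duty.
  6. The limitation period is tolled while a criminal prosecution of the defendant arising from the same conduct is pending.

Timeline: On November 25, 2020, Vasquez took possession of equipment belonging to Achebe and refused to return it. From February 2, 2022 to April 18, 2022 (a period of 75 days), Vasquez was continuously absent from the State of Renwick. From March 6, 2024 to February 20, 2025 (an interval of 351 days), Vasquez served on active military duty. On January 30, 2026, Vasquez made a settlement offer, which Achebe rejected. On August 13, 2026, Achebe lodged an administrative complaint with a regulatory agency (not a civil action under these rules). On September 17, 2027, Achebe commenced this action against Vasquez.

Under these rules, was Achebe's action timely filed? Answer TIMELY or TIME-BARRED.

The claim accrued on November 25, 2020, when the wrongful act occurred.
The untolled deadline — 6 years after November 25, 2020 — is November 25, 2026.
The period was tolled for 351 days by the defendant's active military service (March 6, 2024 to February 20, 2025), pushing the deadline to November 11, 2027.
No stated provision tolls the period for the defendant's absence, so the interval from February 2, 2022 to April 18, 2022 has no effect on the deadline.
Nothing else in the chronology tolls or restarts the period.
Filing on September 17, 2027 beat the November 11, 2027 deadline — the action is timely.

TIMELY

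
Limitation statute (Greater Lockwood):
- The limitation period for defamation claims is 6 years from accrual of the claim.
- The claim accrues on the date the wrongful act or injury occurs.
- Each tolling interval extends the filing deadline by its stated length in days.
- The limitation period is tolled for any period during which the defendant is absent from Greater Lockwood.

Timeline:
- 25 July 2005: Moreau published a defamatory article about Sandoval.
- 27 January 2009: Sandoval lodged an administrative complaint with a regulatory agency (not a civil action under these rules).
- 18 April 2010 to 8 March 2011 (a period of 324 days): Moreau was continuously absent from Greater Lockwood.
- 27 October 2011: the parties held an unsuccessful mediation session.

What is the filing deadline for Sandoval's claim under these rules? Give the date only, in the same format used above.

13 June 2012

The limitation period began to run on 25 July 2005.
6 years from 25 July 2005 is 25 July 2011.
Because the defendant's absence from the jurisdiction ran from 18 April 2010 to 8 March 2011, the deadline is extended by 324 days to 13 June 2012.
Nothing else in the chronology tolls or restarts the period.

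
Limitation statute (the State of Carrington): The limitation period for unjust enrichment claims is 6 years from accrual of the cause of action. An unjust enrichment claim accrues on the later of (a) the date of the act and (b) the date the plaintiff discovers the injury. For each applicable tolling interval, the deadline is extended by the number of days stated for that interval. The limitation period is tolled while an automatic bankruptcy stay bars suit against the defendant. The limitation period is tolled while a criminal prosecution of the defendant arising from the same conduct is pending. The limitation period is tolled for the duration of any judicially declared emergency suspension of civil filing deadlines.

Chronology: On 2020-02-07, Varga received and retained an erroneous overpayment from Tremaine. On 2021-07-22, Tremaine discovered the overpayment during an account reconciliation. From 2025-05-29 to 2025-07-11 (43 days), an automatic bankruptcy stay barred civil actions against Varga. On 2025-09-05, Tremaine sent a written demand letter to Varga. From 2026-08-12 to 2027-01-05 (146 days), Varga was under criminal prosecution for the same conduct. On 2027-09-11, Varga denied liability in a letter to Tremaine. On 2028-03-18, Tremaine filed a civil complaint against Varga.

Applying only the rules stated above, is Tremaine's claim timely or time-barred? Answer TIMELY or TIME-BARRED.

TIME-BARRED

Taking the later of the act (2020-02-07) and discovery (2021-07-22), the claim accrued on 2021-07-22.
6 years from 2021-07-22 is 2027-07-22.
The period was tolled for 43 days by the automatic bankruptcy stay (2025-05-29 to 2025-07-11), pushing the deadline to 2027-09-03.
The period was tolled for 146 days by the pending criminal prosecution (2026-08-12 to 2027-01-05), pushing the deadline to 2028-01-27.
Nothing else in the chronology tolls or restarts the period.
Tremaine filed on 2028-03-18, after the 2028-01-27 deadline, so the action is time-barred.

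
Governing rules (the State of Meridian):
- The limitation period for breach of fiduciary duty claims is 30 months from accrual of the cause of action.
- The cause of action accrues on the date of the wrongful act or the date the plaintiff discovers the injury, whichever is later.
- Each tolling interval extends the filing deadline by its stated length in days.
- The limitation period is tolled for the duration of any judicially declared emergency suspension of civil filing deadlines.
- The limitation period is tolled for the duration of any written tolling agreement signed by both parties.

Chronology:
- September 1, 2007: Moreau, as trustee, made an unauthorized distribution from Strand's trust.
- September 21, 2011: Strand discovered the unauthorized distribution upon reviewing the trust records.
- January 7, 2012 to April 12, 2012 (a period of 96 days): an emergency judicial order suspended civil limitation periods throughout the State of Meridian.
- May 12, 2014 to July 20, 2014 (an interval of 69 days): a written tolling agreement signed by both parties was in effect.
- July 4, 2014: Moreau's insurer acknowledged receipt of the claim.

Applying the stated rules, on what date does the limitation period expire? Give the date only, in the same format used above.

Because discovery on September 21, 2011 post-dates the September 1, 2007 act, accrual under the later-of rule falls on September 21, 2011.
The untolled deadline — 30 months after September 21, 2011 — is March 21, 2014.
Because the emergency suspension of filing deadlines ran from January 7, 2012 to April 12, 2012, the deadline is extended by 96 days to June 25, 2014.
Because the written tolling agreement ran from May 12, 2014 to July 20, 2014, the deadline is extended by 69 days to September 2, 2014.
The other events in the timeline have no effect on the limitation period under the stated rules.

September 2, 2014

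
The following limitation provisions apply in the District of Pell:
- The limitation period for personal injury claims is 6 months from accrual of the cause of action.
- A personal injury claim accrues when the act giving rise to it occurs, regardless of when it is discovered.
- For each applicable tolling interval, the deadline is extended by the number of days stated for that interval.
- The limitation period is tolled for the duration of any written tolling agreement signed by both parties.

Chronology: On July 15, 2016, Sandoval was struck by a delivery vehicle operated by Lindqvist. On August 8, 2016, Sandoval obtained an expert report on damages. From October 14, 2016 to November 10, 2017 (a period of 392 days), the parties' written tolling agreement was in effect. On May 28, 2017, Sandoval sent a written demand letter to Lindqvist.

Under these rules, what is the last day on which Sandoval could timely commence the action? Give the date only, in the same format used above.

February 11, 2018

The claim accrued on July 15, 2016, when the wrongful act occurred.
Adding the 6 months base period to July 15, 2016 gives a deadline of January 15, 2017, before any tolling.
The written tolling agreement from October 14, 2016 to November 10, 2017 tolled the period for 392 days, extending the deadline to February 11, 2018.
The other events in the timeline have no effect on the limitation period under the stated rules.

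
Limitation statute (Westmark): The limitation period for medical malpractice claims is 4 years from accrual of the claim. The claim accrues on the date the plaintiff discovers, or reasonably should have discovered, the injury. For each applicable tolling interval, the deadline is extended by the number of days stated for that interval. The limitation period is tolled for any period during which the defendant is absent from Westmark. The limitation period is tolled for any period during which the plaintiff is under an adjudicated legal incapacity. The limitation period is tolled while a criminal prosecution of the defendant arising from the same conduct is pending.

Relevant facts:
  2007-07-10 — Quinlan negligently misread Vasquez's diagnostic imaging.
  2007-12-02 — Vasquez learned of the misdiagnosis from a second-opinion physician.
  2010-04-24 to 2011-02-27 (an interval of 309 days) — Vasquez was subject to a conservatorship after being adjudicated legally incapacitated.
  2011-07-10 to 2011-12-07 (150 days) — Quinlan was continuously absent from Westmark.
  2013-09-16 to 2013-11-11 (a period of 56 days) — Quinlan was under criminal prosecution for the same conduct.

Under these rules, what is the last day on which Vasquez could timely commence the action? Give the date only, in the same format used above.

Under the discovery rule, the claim accrued on 2007-12-02, when Vasquez discovered the injury — not on the 2007-07-10 date of the underlying act.
Adding the 4 years base period to 2007-12-02 gives a deadline of 2011-12-02, before any tolling.
The period was tolled for 309 days by the plaintiff's legal incapacity (2010-04-24 to 2011-02-27), pushing the deadline to 2012-10-06.
The defendant's absence from the jurisdiction from 2011-07-10 to 2011-12-07 tolled the period for 150 days, extending the deadline to 2013-03-05.
The pending criminal prosecution from 2013-09-16 to 2013-11-11 began after the period had already run on 2013-03-05, so it has no tolling effect.

2013-03-05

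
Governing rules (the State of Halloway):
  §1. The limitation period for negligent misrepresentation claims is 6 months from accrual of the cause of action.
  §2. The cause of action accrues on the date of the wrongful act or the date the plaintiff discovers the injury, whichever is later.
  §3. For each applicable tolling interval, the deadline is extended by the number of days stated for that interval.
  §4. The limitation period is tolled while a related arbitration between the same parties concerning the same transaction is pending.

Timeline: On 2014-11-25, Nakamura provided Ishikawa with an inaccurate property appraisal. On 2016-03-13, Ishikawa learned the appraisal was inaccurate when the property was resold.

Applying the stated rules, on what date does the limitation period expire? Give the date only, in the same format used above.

2016-09-13

The claim accrued on 2016-03-13 — the later of the 2014-11-25 act and the 2016-03-13 discovery.
6 months from 2016-03-13 is 2016-09-13.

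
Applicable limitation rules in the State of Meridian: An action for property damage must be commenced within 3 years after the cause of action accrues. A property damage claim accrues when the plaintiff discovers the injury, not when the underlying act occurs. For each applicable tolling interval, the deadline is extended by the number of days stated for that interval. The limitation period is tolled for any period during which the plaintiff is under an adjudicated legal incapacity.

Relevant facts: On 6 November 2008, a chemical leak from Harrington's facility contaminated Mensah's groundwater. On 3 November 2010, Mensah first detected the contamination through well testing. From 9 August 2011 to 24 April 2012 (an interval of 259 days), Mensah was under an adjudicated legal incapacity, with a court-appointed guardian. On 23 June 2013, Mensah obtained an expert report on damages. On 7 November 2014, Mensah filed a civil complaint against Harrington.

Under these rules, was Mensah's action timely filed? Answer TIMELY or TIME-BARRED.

The claim did not accrue until Mensah discovered the injury on 3 November 2010; the 6 November 2008 act date does not start the clock under the stated rule.
The untolled deadline — 3 years after 3 November 2010 — is 3 November 2013.
The period was tolled for 259 days by the plaintiff's legal incapacity (9 August 2011 to 24 April 2012), pushing the deadline to 20 July 2014.
The other events in the timeline have no effect on the limitation period under the stated rules.
The 7 November 2014 filing falls after the 20 July 2014 deadline; the claim is time-barred.

TIME-BARRED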